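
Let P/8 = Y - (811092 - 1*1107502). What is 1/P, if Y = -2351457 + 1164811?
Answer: -1/7121888 ≈ -1.4041e-7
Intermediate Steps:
Y = -1186646
P = -7121888 (P = 8*(-1186646 - (811092 - 1*1107502)) = 8*(-1186646 - (811092 - 1107502)) = 8*(-1186646 - 1*(-296410)) = 8*(-1186646 + 296410) = 8*(-890236) = -7121888)
1/P = 1/(-7121888) = -1/7121888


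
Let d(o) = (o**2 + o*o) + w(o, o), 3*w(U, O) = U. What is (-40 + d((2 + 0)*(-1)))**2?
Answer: 9604/9 ≈ 1067.1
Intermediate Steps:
w(U, O) = U/3
d(o) = 2*o**2 + o/3 (d(o) = (o**2 + o*o) + o/3 = (o**2 + o**2) + o/3 = 2*o**2 + o/3)
(-40 + d((2 + 0)*(-1)))**2 = (-40 + ((2 + 0)*(-1))*(1 + 6*((2 + 0)*(-1)))/3)**2 = (-40 + (2*(-1))*(1 + 6*(2*(-1)))/3)**2 = (-40 + (1/3)*(-2)*(1 + 6*(-2)))**2 = (-40 + (1/3)*(-2)*(1 - 12))**2 = (-40 + (1/3)*(-2)*(-11))**2 = (-40 + 22/3)**2 = (-98/3)**2 = 9604/9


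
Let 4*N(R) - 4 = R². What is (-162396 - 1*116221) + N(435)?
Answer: -925239/4 ≈ -2.3131e+5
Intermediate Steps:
N(R) = 1 + R²/4
(-162396 - 1*116221) + N(435) = (-162396 - 1*116221) + (1 + (¼)*435²) = (-162396 - 116221) + (1 + (¼)*189225) = -278617 + (1 + 189225/4) = -278617 + 189229/4 = -925239/4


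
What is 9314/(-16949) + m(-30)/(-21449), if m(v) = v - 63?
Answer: -198199729/363539101 ≈ -0.54519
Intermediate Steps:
m(v) = -63 + v
9314/(-16949) + m(-30)/(-21449) = 9314/(-16949) + (-63 - 30)/(-21449) = 9314*(-1/16949) - 93*(-1/21449) = -9314/16949 + 93/21449 = -198199729/363539101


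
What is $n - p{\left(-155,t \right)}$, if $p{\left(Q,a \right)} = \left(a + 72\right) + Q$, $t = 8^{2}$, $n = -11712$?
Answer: $-11693$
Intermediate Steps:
$t = 64$
$p{\left(Q,a \right)} = 72 + Q + a$ ($p{\left(Q,a \right)} = \left(72 + a\right) + Q = 72 + Q + a$)
$n - p{\left(-155,t \right)} = -11712 - \left(72 - 155 + 64\right) = -11712 - -19 = -11712 + 19 = -11693$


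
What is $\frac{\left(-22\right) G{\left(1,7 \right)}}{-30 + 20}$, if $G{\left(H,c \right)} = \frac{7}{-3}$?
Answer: $- \frac{77}{15} \approx -5.1333$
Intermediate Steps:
$G{\left(H,c \right)} = - \frac{7}{3}$ ($G{\left(H,c \right)} = 7 \left(- \frac{1}{3}\right) = - \frac{7}{3}$)
$\frac{\left(-22\right) G{\left(1,7 \right)}}{-30 + 20} = \frac{\left(-22\right) \left(- \frac{7}{3}\right)}{-30 + 20} = \frac{154}{3 \left(-10\right)} = \frac{154}{3} \left(- \frac{1}{10}\right) = - \frac{77}{15}$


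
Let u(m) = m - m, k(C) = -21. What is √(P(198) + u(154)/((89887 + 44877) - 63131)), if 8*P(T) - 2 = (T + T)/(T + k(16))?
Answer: 5*√295/118 ≈ 0.72778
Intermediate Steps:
u(m) = 0
P(T) = ¼ + T/(4*(-21 + T)) (P(T) = ¼ + ((T + T)/(T - 21))/8 = ¼ + ((2*T)/(-21 + T))/8 = ¼ + (2*T/(-21 + T))/8 = ¼ + T/(4*(-21 + T)))
√(P(198) + u(154)/((89887 + 44877) - 63131)) = √((-21 + 2*198)/(4*(-21 + 198)) + 0/((89887 + 44877) - 63131)) = √((¼)*(-21 + 396)/177 + 0/(134764 - 63131)) = √((¼)*(1/177)*375 + 0/71633) = √(125/236 + 0*(1/71633)) = √(125/236 + 0) = √(125/236) = 5*√295/118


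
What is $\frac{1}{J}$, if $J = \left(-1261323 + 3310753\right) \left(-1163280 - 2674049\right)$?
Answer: $- \frac{1}{7864337172470} \approx -1.2716 \cdot 10^{-13}$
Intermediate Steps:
$J = -7864337172470$ ($J = 2049430 \left(-3837329\right) = -7864337172470$)
$\frac{1}{J} = \frac{1}{-7864337172470} = - \frac{1}{7864337172470}$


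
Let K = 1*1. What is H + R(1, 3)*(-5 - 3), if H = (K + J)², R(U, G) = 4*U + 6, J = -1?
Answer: -80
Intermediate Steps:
K = 1
R(U, G) = 6 + 4*U
H = 0 (H = (1 - 1)² = 0² = 0)
H + R(1, 3)*(-5 - 3) = 0 + (6 + 4*1)*(-5 - 3) = 0 + (6 + 4)*(-8) = 0 + 10*(-8) = 0 - 80 = -80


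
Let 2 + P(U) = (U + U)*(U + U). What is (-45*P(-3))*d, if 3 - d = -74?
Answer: -117810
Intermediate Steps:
d = 77 (d = 3 - 1*(-74) = 3 + 74 = 77)
P(U) = -2 + 4*U**2 (P(U) = -2 + (U + U)*(U + U) = -2 + (2*U)*(2*U) = -2 + 4*U**2)
(-45*P(-3))*d = -45*(-2 + 4*(-3)**2)*77 = -45*(-2 + 4*9)*77 = -45*(-2 + 36)*77 = -45*34*77 = -1530*77 = -117810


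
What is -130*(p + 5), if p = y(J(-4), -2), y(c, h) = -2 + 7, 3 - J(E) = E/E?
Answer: -1300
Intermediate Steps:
J(E) = 2 (J(E) = 3 - E/E = 3 - 1*1 = 3 - 1 = 2)
y(c, h) = 5
p = 5
-130*(p + 5) = -130*(5 + 5) = -130*10 = -1300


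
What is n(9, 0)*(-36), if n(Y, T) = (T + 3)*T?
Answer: 0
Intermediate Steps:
n(Y, T) = T*(3 + T) (n(Y, T) = (3 + T)*T = T*(3 + T))
n(9, 0)*(-36) = (0*(3 + 0))*(-36) = (0*3)*(-36) = 0*(-36) = 0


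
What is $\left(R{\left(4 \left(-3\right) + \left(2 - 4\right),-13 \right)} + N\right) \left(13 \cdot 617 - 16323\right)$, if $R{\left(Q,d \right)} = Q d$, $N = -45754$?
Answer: $378338744$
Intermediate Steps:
$\left(R{\left(4 \left(-3\right) + \left(2 - 4\right),-13 \right)} + N\right) \left(13 \cdot 617 - 16323\right) = \left(\left(4 \left(-3\right) + \left(2 - 4\right)\right) \left(-13\right) - 45754\right) \left(13 \cdot 617 - 16323\right) = \left(\left(-12 + \left(2 - 4\right)\right) \left(-13\right) - 45754\right) \left(8021 - 16323\right) = \left(\left(-12 - 2\right) \left(-13\right) - 45754\right) \left(-8302\right) = \left(\left(-14\right) \left(-13\right) - 45754\right) \left(-8302\right) = \left(182 - 45754\right) \left(-8302\right) = \left(-45572\right) \left(-8302\right) = 378338744$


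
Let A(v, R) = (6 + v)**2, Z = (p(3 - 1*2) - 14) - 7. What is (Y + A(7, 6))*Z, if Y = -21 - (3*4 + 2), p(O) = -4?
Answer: -3350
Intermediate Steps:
Z = -25 (Z = (-4 - 14) - 7 = -18 - 7 = -25)
Y = -35 (Y = -21 - (12 + 2) = -21 - 1*14 = -21 - 14 = -35)
(Y + A(7, 6))*Z = (-35 + (6 + 7)**2)*(-25) = (-35 + 13**2)*(-25) = (-35 + 169)*(-25) = 134*(-25) = -3350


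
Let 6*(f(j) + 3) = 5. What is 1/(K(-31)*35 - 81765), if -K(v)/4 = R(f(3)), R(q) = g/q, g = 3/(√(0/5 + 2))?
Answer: -307073/25107753285 - 364*√2/25107753285 ≈ -1.2251e-5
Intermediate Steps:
g = 3*√2/2 (g = 3/(√(0*(⅕) + 2)) = 3/(√(0 + 2)) = 3/(√2) = 3*(√2/2) = 3*√2/2 ≈ 2.1213)
f(j) = -13/6 (f(j) = -3 + (⅙)*5 = -3 + ⅚ = -13/6)
R(q) = 3*√2/(2*q) (R(q) = (3*√2/2)/q = 3*√2/(2*q))
K(v) = 36*√2/13 (K(v) = -6*√2/(-13/6) = -6*√2*(-6)/13 = -(-36)*√2/13 = 36*√2/13)
1/(K(-31)*35 - 81765) = 1/((36*√2/13)*35 - 81765) = 1/(1260*√2/13 - 81765) = 1/(-81765 + 1260*√2/13)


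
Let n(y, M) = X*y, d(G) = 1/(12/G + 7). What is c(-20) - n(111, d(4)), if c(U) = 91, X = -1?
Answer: 202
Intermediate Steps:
d(G) = 1/(7 + 12/G)
n(y, M) = -y
c(-20) - n(111, d(4)) = 91 - (-1)*111 = 91 - 1*(-111) = 91 + 111 = 202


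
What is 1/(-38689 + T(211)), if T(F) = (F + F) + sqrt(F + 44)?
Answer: -2251/86139002 - sqrt(255)/1464363034 ≈ -2.6143e-5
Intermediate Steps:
T(F) = sqrt(44 + F) + 2*F (T(F) = 2*F + sqrt(44 + F) = sqrt(44 + F) + 2*F)
1/(-38689 + T(211)) = 1/(-38689 + (sqrt(44 + 211) + 2*211)) = 1/(-38689 + (sqrt(255) + 422)) = 1/(-38689 + (422 + sqrt(255))) = 1/(-38267 + sqrt(255))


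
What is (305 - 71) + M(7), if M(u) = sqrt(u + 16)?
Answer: 234 + sqrt(23) ≈ 238.80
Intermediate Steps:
M(u) = sqrt(16 + u)
(305 - 71) + M(7) = (305 - 71) + sqrt(16 + 7) = 234 + sqrt(23)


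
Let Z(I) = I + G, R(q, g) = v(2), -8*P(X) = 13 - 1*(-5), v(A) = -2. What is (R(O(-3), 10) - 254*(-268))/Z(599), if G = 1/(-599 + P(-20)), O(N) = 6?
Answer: 54569450/480197 ≈ 113.64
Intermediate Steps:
P(X) = -9/4 (P(X) = -(13 - 1*(-5))/8 = -(13 + 5)/8 = -1/8*18 = -9/4)
G = -4/2405 (G = 1/(-599 - 9/4) = 1/(-2405/4) = -4/2405 ≈ -0.0016632)
R(q, g) = -2
Z(I) = -4/2405 + I (Z(I) = I - 4/2405 = -4/2405 + I)
(R(O(-3), 10) - 254*(-268))/Z(599) = (-2 - 254*(-268))/(-4/2405 + 599) = (-2 + 68072)/(1440591/2405) = 68070*(2405/1440591) = 54569450/480197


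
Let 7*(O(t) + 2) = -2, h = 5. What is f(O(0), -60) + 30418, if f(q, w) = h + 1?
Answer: 30424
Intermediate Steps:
O(t) = -16/7 (O(t) = -2 + (⅐)*(-2) = -2 - 2/7 = -16/7)
f(q, w) = 6 (f(q, w) = 5 + 1 = 6)
f(O(0), -60) + 30418 = 6 + 30418 = 30424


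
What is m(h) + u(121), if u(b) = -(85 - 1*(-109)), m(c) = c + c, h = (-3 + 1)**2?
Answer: -186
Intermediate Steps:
h = 4 (h = (-2)**2 = 4)
m(c) = 2*c
u(b) = -194 (u(b) = -(85 + 109) = -1*194 = -194)
m(h) + u(121) = 2*4 - 194 = 8 - 194 = -186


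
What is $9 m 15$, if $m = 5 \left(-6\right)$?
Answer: $-4050$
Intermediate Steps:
$m = -30$
$9 m 15 = 9 \left(-30\right) 15 = \left(-270\right) 15 = -4050$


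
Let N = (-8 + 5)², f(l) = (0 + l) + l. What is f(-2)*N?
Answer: -36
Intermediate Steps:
f(l) = 2*l (f(l) = l + l = 2*l)
N = 9 (N = (-3)² = 9)
f(-2)*N = (2*(-2))*9 = -4*9 = -36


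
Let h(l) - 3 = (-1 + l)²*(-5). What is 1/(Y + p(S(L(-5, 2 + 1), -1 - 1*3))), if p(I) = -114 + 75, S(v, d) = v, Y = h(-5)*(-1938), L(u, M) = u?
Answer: 1/342987 ≈ 2.9156e-6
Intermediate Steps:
h(l) = 3 - 5*(-1 + l)² (h(l) = 3 + (-1 + l)²*(-5) = 3 - 5*(-1 + l)²)
Y = 343026 (Y = (3 - 5*(-1 - 5)²)*(-1938) = (3 - 5*(-6)²)*(-1938) = (3 - 5*36)*(-1938) = (3 - 180)*(-1938) = -177*(-1938) = 343026)
p(I) = -39
1/(Y + p(S(L(-5, 2 + 1), -1 - 1*3))) = 1/(343026 - 39) = 1/342987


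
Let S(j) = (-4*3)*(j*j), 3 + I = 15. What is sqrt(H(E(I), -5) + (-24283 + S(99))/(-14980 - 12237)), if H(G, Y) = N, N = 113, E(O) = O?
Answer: 2*sqrt(21892102818)/27217 ≈ 10.873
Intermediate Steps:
I = 12 (I = -3 + 15 = 12)
H(G, Y) = 113
S(j) = -12*j**2
sqrt(H(E(I), -5) + (-24283 + S(99))/(-14980 - 12237)) = sqrt(113 + (-24283 - 12*99**2)/(-14980 - 12237)) = sqrt(113 + (-24283 - 12*9801)/(-27217)) = sqrt(113 + (-24283 - 117612)*(-1/27217)) = sqrt(113 - 141895*(-1/27217)) = sqrt(113 + 141895/27217) = sqrt(3217416/27217) = 2*sqrt(21892102818)/27217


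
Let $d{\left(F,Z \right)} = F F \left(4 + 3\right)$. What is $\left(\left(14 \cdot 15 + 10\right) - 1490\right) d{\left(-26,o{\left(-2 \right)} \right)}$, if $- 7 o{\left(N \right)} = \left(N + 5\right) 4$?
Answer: $-6009640$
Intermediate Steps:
$o{\left(N \right)} = - \frac{20}{7} - \frac{4 N}{7}$ ($o{\left(N \right)} = - \frac{\left(N + 5\right) 4}{7} = - \frac{\left(5 + N\right) 4}{7} = - \frac{20 + 4 N}{7} = - \frac{20}{7} - \frac{4 N}{7}$)
$d{\left(F,Z \right)} = 7 F^{2}$ ($d{\left(F,Z \right)} = F^{2} \cdot 7 = 7 F^{2}$)
$\left(\left(14 \cdot 15 + 10\right) - 1490\right) d{\left(-26,o{\left(-2 \right)} \right)} = \left(\left(14 \cdot 15 + 10\right) - 1490\right) 7 \left(-26\right)^{2} = \left(\left(210 + 10\right) - 1490\right) 7 \cdot 676 = \left(220 - 1490\right) 4732 = \left(-1270\right) 4732 = -6009640$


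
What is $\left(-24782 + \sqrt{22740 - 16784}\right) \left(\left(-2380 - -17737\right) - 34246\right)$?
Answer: $468107198 - 37778 \sqrt{1489} \approx 4.6665 \cdot 10^{8}$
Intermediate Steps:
$\left(-24782 + \sqrt{22740 - 16784}\right) \left(\left(-2380 - -17737\right) - 34246\right) = \left(-24782 + \sqrt{5956}\right) \left(\left(-2380 + 17737\right) - 34246\right) = \left(-24782 + 2 \sqrt{1489}\right) \left(15357 - 34246\right) = \left(-24782 + 2 \sqrt{1489}\right) \left(-18889\right) = 468107198 - 37778 \sqrt{1489}$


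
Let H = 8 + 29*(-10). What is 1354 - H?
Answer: 1636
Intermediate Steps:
H = -282 (H = 8 - 290 = -282)
1354 - H = 1354 - 1*(-282) = 1354 + 282 = 1636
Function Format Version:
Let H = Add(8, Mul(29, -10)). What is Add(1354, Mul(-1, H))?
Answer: 1636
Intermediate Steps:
H = -282 (H = Add(8, -290) = -282)
Add(1354, Mul(-1, H)) = Add(1354, Mul(-1, -282)) = Add(1354, 282) = 1636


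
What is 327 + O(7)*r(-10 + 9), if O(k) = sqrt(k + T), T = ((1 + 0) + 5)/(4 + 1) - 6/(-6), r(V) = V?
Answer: 327 - sqrt(230)/5 ≈ 323.97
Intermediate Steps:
T = 11/5 (T = (1 + 5)/5 - 6*(-1/6) = 6*(1/5) + 1 = 6/5 + 1 = 11/5 ≈ 2.2000)
O(k) = sqrt(11/5 + k) (O(k) = sqrt(k + 11/5) = sqrt(11/5 + k))
327 + O(7)*r(-10 + 9) = 327 + (sqrt(55 + 25*7)/5)*(-10 + 9) = 327 + (sqrt(55 + 175)/5)*(-1) = 327 + (sqrt(230)/5)*(-1) = 327 - sqrt(230)/5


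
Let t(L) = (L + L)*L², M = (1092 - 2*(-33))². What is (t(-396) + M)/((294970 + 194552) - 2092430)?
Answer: 30714327/400727 ≈ 76.646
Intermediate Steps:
M = 1340964 (M = (1092 + 66)² = 1158² = 1340964)
t(L) = 2*L³ (t(L) = (2*L)*L² = 2*L³)
(t(-396) + M)/((294970 + 194552) - 2092430) = (2*(-396)³ + 1340964)/((294970 + 194552) - 2092430) = (2*(-62099136) + 1340964)/(489522 - 2092430) = (-124198272 + 1340964)/(-1602908) = -122857308*(-1/1602908) = 30714327/400727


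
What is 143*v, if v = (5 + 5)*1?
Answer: 1430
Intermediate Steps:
v = 10 (v = 10*1 = 10)
143*v = 143*10 = 1430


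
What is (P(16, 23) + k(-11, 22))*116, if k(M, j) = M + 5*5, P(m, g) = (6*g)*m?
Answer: 257752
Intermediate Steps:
P(m, g) = 6*g*m
k(M, j) = 25 + M (k(M, j) = M + 25 = 25 + M)
(P(16, 23) + k(-11, 22))*116 = (6*23*16 + (25 - 11))*116 = (2208 + 14)*116 = 2222*116 = 257752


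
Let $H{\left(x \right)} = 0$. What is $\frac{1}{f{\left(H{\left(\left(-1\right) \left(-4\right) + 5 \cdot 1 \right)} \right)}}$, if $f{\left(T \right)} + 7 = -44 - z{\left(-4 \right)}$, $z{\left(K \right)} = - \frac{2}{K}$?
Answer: $- \frac{2}{103} \approx -0.019417$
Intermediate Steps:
$f{\left(T \right)} = - \frac{103}{2}$ ($f{\left(T \right)} = -7 - \left(44 - \frac{2}{-4}\right) = -7 - \left(44 - - \frac{1}{2}\right) = -7 - \frac{89}{2} = - \frac{103}{2}$)
$\frac{1}{f{\left(H{\left(\left(-1\right) \left(-4\right) + 5 \cdot 1 \right)} \right)}} = \frac{1}{- \frac{103}{2}} = - \frac{2}{103}$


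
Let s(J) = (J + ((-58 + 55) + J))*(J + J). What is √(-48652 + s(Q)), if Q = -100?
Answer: 2*I*√2013 ≈ 89.733*I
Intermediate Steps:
s(J) = 2*J*(-3 + 2*J) (s(J) = (J + (-3 + J))*(2*J) = (-3 + 2*J)*(2*J) = 2*J*(-3 + 2*J))
√(-48652 + s(Q)) = √(-48652 + 2*(-100)*(-3 + 2*(-100))) = √(-48652 + 2*(-100)*(-3 - 200)) = √(-48652 + 2*(-100)*(-203)) = √(-48652 + 40600) = √(-8052) = 2*I*√2013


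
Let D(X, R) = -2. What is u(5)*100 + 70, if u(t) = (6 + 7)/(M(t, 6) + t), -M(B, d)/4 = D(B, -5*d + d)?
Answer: 170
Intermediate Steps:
M(B, d) = 8 (M(B, d) = -4*(-2) = 8)
u(t) = 13/(8 + t) (u(t) = (6 + 7)/(8 + t) = 13/(8 + t))
u(5)*100 + 70 = (13/(8 + 5))*100 + 70 = (13/13)*100 + 70 = (13*(1/13))*100 + 70 = 1*100 + 70 = 100 + 70 = 170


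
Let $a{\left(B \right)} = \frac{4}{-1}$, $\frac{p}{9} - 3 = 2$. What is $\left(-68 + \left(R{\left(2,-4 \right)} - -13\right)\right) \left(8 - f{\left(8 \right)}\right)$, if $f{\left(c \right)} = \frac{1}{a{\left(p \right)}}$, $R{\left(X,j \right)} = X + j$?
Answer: $- \frac{1881}{4} \approx -470.25$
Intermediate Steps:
$p = 45$ ($p = 27 + 9 \cdot 2 = 27 + 18 = 45$)
$a{\left(B \right)} = -4$ ($a{\left(B \right)} = 4 \left(-1\right) = -4$)
$f{\left(c \right)} = - \frac{1}{4}$ ($f{\left(c \right)} = \frac{1}{-4} = - \frac{1}{4}$)
$\left(-68 + \left(R{\left(2,-4 \right)} - -13\right)\right) \left(8 - f{\left(8 \right)}\right) = \left(-68 + \left(\left(2 - 4\right) - -13\right)\right) \left(8 - - \frac{1}{4}\right) = \left(-68 + \left(-2 + 13\right)\right) \left(8 + \frac{1}{4}\right) = \left(-68 + 11\right) \frac{33}{4} = \left(-57\right) \frac{33}{4} = - \frac{1881}{4}$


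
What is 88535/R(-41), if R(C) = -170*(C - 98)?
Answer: 17707/4726 ≈ 3.7467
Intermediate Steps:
R(C) = 16660 - 170*C (R(C) = -170*(-98 + C) = 16660 - 170*C)
88535/R(-41) = 88535/(16660 - 170*(-41)) = 88535/(16660 + 6970) = 88535/23630 = 88535*(1/23630) = 17707/4726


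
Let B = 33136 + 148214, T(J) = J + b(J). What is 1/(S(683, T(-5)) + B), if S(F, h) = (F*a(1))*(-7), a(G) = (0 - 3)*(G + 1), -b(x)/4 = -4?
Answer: 1/210036 ≈ 4.7611e-6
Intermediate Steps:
b(x) = 16 (b(x) = -4*(-4) = 16)
a(G) = -3 - 3*G (a(G) = -3*(1 + G) = -3 - 3*G)
T(J) = 16 + J (T(J) = J + 16 = 16 + J)
S(F, h) = 42*F (S(F, h) = (F*(-3 - 3*1))*(-7) = (F*(-3 - 3))*(-7) = (F*(-6))*(-7) = -6*F*(-7) = 42*F)
B = 181350
1/(S(683, T(-5)) + B) = 1/(42*683 + 181350) = 1/(28686 + 181350) = 1/210036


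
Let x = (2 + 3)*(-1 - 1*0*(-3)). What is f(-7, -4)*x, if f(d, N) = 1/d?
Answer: 5/7 ≈ 0.71429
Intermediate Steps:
x = -5 (x = 5*(-1 + 0*(-3)) = 5*(-1 + 0) = 5*(-1) = -5)
f(-7, -4)*x = -5/(-7) = -⅐*(-5) = 5/7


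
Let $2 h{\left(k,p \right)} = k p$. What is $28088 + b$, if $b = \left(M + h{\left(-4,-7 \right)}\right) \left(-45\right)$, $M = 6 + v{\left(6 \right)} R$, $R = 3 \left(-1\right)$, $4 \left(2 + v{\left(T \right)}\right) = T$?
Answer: $\frac{54241}{2} \approx 27121.0$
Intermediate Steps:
$h{\left(k,p \right)} = \frac{k p}{2}$
$v{\left(T \right)} = -2 + \frac{T}{4}$
$R = -3$
$M = \frac{15}{2}$ ($M = 6 + \left(-2 + \frac{1}{4} \cdot 6\right) \left(-3\right) = 6 + \left(-2 + \frac{3}{2}\right) \left(-3\right) = 6 - - \frac{3}{2} = 6 + \frac{3}{2} = \frac{15}{2} \approx 7.5$)
$b = - \frac{1935}{2}$ ($b = \left(\frac{15}{2} + \frac{1}{2} \left(-4\right) \left(-7\right)\right) \left(-45\right) = \left(\frac{15}{2} + 14\right) \left(-45\right) = \frac{43}{2} \left(-45\right) = - \frac{1935}{2} \approx -967.5$)
$28088 + b = 28088 - \frac{1935}{2} = \frac{54241}{2}$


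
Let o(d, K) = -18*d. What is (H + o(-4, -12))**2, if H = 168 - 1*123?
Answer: 13689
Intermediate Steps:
H = 45 (H = 168 - 123 = 45)
(H + o(-4, -12))**2 = (45 - 18*(-4))**2 = (45 + 72)**2 = 117**2 = 13689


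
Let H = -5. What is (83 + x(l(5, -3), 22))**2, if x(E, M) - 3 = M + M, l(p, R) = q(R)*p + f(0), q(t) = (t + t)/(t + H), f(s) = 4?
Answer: 16900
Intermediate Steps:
q(t) = 2*t/(-5 + t) (q(t) = (t + t)/(t - 5) = (2*t)/(-5 + t) = 2*t/(-5 + t))
l(p, R) = 4 + 2*R*p/(-5 + R) (l(p, R) = (2*R/(-5 + R))*p + 4 = 2*R*p/(-5 + R) + 4 = 4 + 2*R*p/(-5 + R))
x(E, M) = 3 + 2*M (x(E, M) = 3 + (M + M) = 3 + 2*M)
(83 + x(l(5, -3), 22))**2 = (83 + (3 + 2*22))**2 = (83 + (3 + 44))**2 = (83 + 47)**2 = 130**2 = 16900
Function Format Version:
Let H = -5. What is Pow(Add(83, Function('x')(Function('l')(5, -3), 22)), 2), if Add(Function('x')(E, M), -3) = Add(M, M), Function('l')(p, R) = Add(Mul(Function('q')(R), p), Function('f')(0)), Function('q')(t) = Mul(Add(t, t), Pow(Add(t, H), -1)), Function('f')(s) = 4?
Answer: 16900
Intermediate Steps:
Function('q')(t) = Mul(2, t, Pow(Add(-5, t), -1)) (Function('q')(t) = Mul(Add(t, t), Pow(Add(t, -5), -1)) = Mul(Mul(2, t), Pow(Add(-5, t), -1)) = Mul(2, t, Pow(Add(-5, t), -1)))
Function('l')(p, R) = Add(4, Mul(2, R, p, Pow(Add(-5, R), -1))) (Function('l')(p, R) = Add(Mul(Mul(2, R, Pow(Add(-5, R), -1)), p), 4) = Add(Mul(2, R, p, Pow(Add(-5, R), -1)), 4) = Add(4, Mul(2, R, p, Pow(Add(-5, R), -1))))
Function('x')(E, M) = Add(3, Mul(2, M)) (Function('x')(E, M) = Add(3, Add(M, M)) = Add(3, Mul(2, M)))
Pow(Add(83, Function('x')(Function('l')(5, -3), 22)), 2) = Pow(Add(83, Add(3, Mul(2, 22))), 2) = Pow(Add(83, Add(3, 44)), 2) = Pow(Add(83, 47), 2) = Pow(130, 2) = 16900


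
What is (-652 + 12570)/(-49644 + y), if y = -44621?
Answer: -11918/94265 ≈ -0.12643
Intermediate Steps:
(-652 + 12570)/(-49644 + y) = (-652 + 12570)/(-49644 - 44621) = 11918/(-94265) = 11918*(-1/94265) = -11918/94265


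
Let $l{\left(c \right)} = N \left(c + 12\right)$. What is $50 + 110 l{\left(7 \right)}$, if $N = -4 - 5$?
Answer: $-18760$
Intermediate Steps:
$N = -9$
$l{\left(c \right)} = -108 - 9 c$ ($l{\left(c \right)} = - 9 \left(c + 12\right) = - 9 \left(12 + c\right) = -108 - 9 c$)
$50 + 110 l{\left(7 \right)} = 50 + 110 \left(-108 - 63\right) = 50 + 110 \left(-171\right) = 50 - 18810 = -18760$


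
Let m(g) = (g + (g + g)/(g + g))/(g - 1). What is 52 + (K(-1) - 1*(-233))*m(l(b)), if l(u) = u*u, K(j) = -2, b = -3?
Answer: 1363/4 ≈ 340.75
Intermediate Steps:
l(u) = u**2
m(g) = (1 + g)/(-1 + g) (m(g) = (g + (2*g)/((2*g)))/(-1 + g) = (g + (2*g)*(1/(2*g)))/(-1 + g) = (g + 1)/(-1 + g) = (1 + g)/(-1 + g))
52 + (K(-1) - 1*(-233))*m(l(b)) = 52 + (-2 - 1*(-233))*((1 + (-3)**2)/(-1 + (-3)**2)) = 52 + (-2 + 233)*((1 + 9)/(-1 + 9)) = 52 + 231*(10/8) = 52 + 231*((1/8)*10) = 52 + 231*(5/4) = 52 + 1155/4 = 1363/4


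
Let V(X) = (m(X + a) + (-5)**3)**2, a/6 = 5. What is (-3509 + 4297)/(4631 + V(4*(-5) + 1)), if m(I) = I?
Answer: 788/17627 ≈ 0.044704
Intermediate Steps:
a = 30 (a = 6*5 = 30)
V(X) = (-95 + X)**2 (V(X) = ((X + 30) + (-5)**3)**2 = ((30 + X) - 125)**2 = (-95 + X)**2)
(-3509 + 4297)/(4631 + V(4*(-5) + 1)) = (-3509 + 4297)/(4631 + (-95 + (4*(-5) + 1))**2) = 788/(4631 + (-95 + (-20 + 1))**2) = 788/(4631 + (-95 - 19)**2) = 788/(4631 + (-114)**2) = 788/(4631 + 12996) = 788/17627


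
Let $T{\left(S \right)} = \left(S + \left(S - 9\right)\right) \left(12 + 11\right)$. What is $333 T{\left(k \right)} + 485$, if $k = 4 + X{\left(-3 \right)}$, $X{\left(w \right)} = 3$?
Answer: $38780$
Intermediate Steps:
$k = 7$ ($k = 4 + 3 = 7$)
$T{\left(S \right)} = -207 + 46 S$ ($T{\left(S \right)} = \left(S + \left(-9 + S\right)\right) 23 = \left(-9 + 2 S\right) 23 = -207 + 46 S$)
$333 T{\left(k \right)} + 485 = 333 \left(-207 + 46 \cdot 7\right) + 485 = 333 \left(-207 + 322\right) + 485 = 333 \cdot 115 + 485 = 38295 + 485 = 38780$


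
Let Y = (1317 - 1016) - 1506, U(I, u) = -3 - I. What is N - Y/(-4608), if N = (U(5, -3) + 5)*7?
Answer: -97973/4608 ≈ -21.262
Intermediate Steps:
N = -21 (N = ((-3 - 1*5) + 5)*7 = ((-3 - 5) + 5)*7 = (-8 + 5)*7 = -3*7 = -21)
Y = -1205 (Y = 301 - 1506 = -1205)
N - Y/(-4608) = -21 - (-1205)/(-4608) = -21 - (-1205)*(-1)/4608 = -21 - 1*1205/4608 = -21 - 1205/4608 = -97973/4608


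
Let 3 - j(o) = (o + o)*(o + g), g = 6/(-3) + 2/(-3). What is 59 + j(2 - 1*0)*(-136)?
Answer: -2135/3 ≈ -711.67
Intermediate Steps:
g = -8/3 (g = 6*(-⅓) + 2*(-⅓) = -2 - ⅔ = -8/3 ≈ -2.6667)
j(o) = 3 - 2*o*(-8/3 + o) (j(o) = 3 - (o + o)*(o - 8/3) = 3 - 2*o*(-8/3 + o))
59 + j(2 - 1*0)*(-136) = 59 + (3 - 2*(2 - 1*0)² + 16*(2 - 1*0)/3)*(-136) = 59 + (3 - 2*(2 + 0)² + 16*(2 + 0)/3)*(-136) = 59 + (3 - 2*2² + (16/3)*2)*(-136) = 59 + (3 - 2*4 + 32/3)*(-136) = 59 + (3 - 8 + 32/3)*(-136) = 59 + (17/3)*(-136) = 59 - 2312/3 = -2135/3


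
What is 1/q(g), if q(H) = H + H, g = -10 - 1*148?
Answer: -1/316 ≈ -0.0031646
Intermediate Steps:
g = -158 (g = -10 - 148 = -158)
q(H) = 2*H
1/q(g) = 1/(2*(-158)) = 1/(-316) = -1/316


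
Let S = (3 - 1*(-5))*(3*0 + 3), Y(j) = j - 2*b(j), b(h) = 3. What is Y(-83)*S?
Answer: -2136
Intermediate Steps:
Y(j) = -6 + j (Y(j) = j - 2*3 = j - 6 = -6 + j)
S = 24 (S = (3 + 5)*(0 + 3) = 8*3 = 24)
Y(-83)*S = (-6 - 83)*24 = -89*24 = -2136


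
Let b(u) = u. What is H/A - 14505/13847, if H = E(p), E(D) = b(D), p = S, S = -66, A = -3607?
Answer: -51405633/49946129 ≈ -1.0292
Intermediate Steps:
p = -66
E(D) = D
H = -66
H/A - 14505/13847 = -66/(-3607) - 14505/13847 = -66*(-1/3607) - 14505*1/13847 = 66/3607 - 14505/13847 = -51405633/49946129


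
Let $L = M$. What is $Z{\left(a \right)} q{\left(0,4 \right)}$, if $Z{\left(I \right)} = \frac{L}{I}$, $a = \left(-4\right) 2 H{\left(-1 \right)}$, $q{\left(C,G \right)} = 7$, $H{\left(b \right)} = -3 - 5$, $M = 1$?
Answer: $\frac{7}{64} \approx 0.10938$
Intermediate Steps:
$H{\left(b \right)} = -8$
$L = 1$
$a = 64$ ($a = \left(-4\right) 2 \left(-8\right) = \left(-8\right) \left(-8\right) = 64$)
$Z{\left(I \right)} = \frac{1}{I}$ ($Z{\left(I \right)} = 1 \frac{1}{I} = \frac{1}{I}$)
$Z{\left(a \right)} q{\left(0,4 \right)} = \frac{1}{64} \cdot 7 = \frac{7}{64}$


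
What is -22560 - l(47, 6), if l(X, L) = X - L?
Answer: -22601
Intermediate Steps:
-22560 - l(47, 6) = -22560 - (47 - 1*6) = -22560 - (47 - 6) = -22560 - 1*41 = -22560 - 41 = -22601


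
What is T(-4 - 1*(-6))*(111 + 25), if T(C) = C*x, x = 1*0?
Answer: 0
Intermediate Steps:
x = 0
T(C) = 0 (T(C) = C*0 = 0)
T(-4 - 1*(-6))*(111 + 25) = 0*(111 + 25) = 0*136 = 0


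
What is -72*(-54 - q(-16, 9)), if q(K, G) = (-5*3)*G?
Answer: -5832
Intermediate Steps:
q(K, G) = -15*G
-72*(-54 - q(-16, 9)) = -72*(-54 - (-15)*9) = -72*(-54 - 1*(-135)) = -72*(-54 + 135) = -72*81 = -5832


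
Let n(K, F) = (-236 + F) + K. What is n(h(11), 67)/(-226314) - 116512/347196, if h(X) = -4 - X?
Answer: -1096017196/3273971481 ≈ -0.33477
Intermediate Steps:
n(K, F) = -236 + F + K
n(h(11), 67)/(-226314) - 116512/347196 = (-236 + 67 + (-4 - 1*11))/(-226314) - 116512/347196 = (-236 + 67 + (-4 - 11))*(-1/226314) - 116512*1/347196 = (-236 + 67 - 15)*(-1/226314) - 29128/86799 = -184*(-1/226314) - 29128/86799 = 92/113157 - 29128/86799 = -1096017196/3273971481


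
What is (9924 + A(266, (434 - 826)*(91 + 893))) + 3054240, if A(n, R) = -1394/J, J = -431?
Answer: 1320656078/431 ≈ 3.0642e+6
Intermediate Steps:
A(n, R) = 1394/431 (A(n, R) = -1394/(-431) = -1394*(-1/431) = 1394/431)
(9924 + A(266, (434 - 826)*(91 + 893))) + 3054240 = (9924 + 1394/431) + 3054240 = 4278638/431 + 3054240 = 1320656078/431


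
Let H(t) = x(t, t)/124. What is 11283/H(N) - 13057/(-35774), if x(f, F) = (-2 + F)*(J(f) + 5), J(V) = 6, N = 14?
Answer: 4171070061/393514 ≈ 10600.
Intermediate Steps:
x(f, F) = -22 + 11*F (x(f, F) = (-2 + F)*(6 + 5) = (-2 + F)*11 = -22 + 11*F)
H(t) = -11/62 + 11*t/124 (H(t) = (-22 + 11*t)/124 = (-22 + 11*t)*(1/124) = -11/62 + 11*t/124)
11283/H(N) - 13057/(-35774) = 11283/(-11/62 + (11/124)*14) - 13057/(-35774) = 11283/(-11/62 + 77/62) - 13057*(-1/35774) = 11283/(33/31) + 13057/35774 = 11283*(31/33) + 13057/35774 = 116591/11 + 13057/35774 = 4171070061/393514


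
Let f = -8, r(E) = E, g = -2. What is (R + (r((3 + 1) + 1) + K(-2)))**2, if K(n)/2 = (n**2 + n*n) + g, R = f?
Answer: 81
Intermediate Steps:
R = -8
K(n) = -4 + 4*n**2 (K(n) = 2*((n**2 + n*n) - 2) = 2*((n**2 + n**2) - 2) = 2*(2*n**2 - 2) = 2*(-2 + 2*n**2) = -4 + 4*n**2)
(R + (r((3 + 1) + 1) + K(-2)))**2 = (-8 + (((3 + 1) + 1) + (-4 + 4*(-2)**2)))**2 = (-8 + ((4 + 1) + (-4 + 4*4)))**2 = (-8 + (5 + (-4 + 16)))**2 = (-8 + (5 + 12))**2 = (-8 + 17)**2 = 9**2 = 81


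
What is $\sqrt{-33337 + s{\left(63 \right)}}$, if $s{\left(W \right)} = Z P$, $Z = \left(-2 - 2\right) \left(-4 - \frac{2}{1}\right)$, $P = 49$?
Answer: $i \sqrt{32161} \approx 179.33 i$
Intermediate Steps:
$Z = 24$ ($Z = - 4 \left(-4 - 2\right) = \left(-4\right) \left(-6\right) = 24$)
$s{\left(W \right)} = 1176$ ($s{\left(W \right)} = 24 \cdot 49 = 1176$)
$\sqrt{-33337 + s{\left(63 \right)}} = \sqrt{-33337 + 1176} = \sqrt{-32161} = i \sqrt{32161}$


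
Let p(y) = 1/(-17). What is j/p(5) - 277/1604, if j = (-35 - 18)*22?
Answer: 31794211/1604 ≈ 19822.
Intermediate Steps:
p(y) = -1/17
j = -1166 (j = -53*22 = -1166)
j/p(5) - 277/1604 = -1166/(-1/17) - 277/1604 = -1166*(-17) - 277*1/1604 = 19822 - 277/1604 = 31794211/1604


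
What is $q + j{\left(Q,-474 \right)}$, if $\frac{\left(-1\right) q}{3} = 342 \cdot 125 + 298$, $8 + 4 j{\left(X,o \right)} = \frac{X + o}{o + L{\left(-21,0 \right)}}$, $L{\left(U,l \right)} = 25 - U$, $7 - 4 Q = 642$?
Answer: $- \frac{884389277}{6848} \approx -1.2915 \cdot 10^{5}$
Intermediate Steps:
$Q = - \frac{635}{4}$ ($Q = \frac{7}{4} - \frac{321}{2} = - \frac{635}{4} \approx -158.75$)
$j{\left(X,o \right)} = -2 + \frac{X + o}{4 \left(46 + o\right)}$ ($j{\left(X,o \right)} = -2 + \frac{\left(X + o\right) \frac{1}{o + \left(25 - -21\right)}}{4} = -2 + \frac{\left(X + o\right) \frac{1}{o + \left(25 + 21\right)}}{4} = -2 + \frac{\left(X + o\right) \frac{1}{o + 46}}{4} = -2 + \frac{\left(X + o\right) \frac{1}{46 + o}}{4} = -2 + \frac{\frac{1}{46 + o} \left(X + o\right)}{4} = -2 + \frac{X + o}{4 \left(46 + o\right)}$)
$q = -129144$ ($q = - 3 \left(342 \cdot 125 + 298\right) = - 3 \left(42750 + 298\right) = \left(-3\right) 43048 = -129144$)
$q + j{\left(Q,-474 \right)} = -129144 + \frac{-368 - \frac{635}{4} - -3318}{4 \left(46 - 474\right)} = -129144 + \frac{-368 - \frac{635}{4} + 3318}{4 \left(-428\right)} = -129144 + \frac{1}{4} \left(- \frac{1}{428}\right) \frac{11165}{4} = -129144 - \frac{11165}{6848} = - \frac{884389277}{6848}$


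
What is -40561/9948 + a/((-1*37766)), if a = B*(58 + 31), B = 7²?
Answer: -787604977/187848084 ≈ -4.1928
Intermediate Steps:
B = 49
a = 4361 (a = 49*(58 + 31) = 49*89 = 4361)
-40561/9948 + a/((-1*37766)) = -40561/9948 + 4361/((-1*37766)) = -40561*1/9948 + 4361/(-37766) = -40561/9948 + 4361*(-1/37766) = -40561/9948 - 4361/37766 = -787604977/187848084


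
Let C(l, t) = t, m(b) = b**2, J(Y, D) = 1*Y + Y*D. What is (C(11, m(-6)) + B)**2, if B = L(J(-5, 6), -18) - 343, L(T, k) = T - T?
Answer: 94249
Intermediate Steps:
J(Y, D) = Y + D*Y
L(T, k) = 0
B = -343 (B = 0 - 343 = -343)
(C(11, m(-6)) + B)**2 = ((-6)**2 - 343)**2 = (36 - 343)**2 = (-307)**2 = 94249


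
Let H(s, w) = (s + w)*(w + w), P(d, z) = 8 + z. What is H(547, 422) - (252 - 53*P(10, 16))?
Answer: 818856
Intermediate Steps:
H(s, w) = 2*w*(s + w) (H(s, w) = (s + w)*(2*w) = 2*w*(s + w))
H(547, 422) - (252 - 53*P(10, 16)) = 2*422*(547 + 422) - (252 - 53*(8 + 16)) = 2*422*969 - (252 - 53*24) = 817836 - (252 - 1272) = 817836 - 1*(-1020) = 817836 + 1020 = 818856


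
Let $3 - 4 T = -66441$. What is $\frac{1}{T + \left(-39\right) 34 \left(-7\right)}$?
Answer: $\frac{1}{25893} \approx 3.862 \cdot 10^{-5}$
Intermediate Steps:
$T = 16611$ ($T = \frac{3}{4} - - \frac{66441}{4} = \frac{3}{4} + \frac{66441}{4} = 16611$)
$\frac{1}{T + \left(-39\right) 34 \left(-7\right)} = \frac{1}{16611 + \left(-39\right) 34 \left(-7\right)} = \frac{1}{16611 - -9282} = \frac{1}{16611 + 9282} = \frac{1}{25893}$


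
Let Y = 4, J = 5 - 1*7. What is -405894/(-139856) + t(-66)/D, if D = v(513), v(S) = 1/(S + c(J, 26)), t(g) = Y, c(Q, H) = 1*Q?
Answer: 143135779/69928 ≈ 2046.9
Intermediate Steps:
J = -2 (J = 5 - 7 = -2)
c(Q, H) = Q
t(g) = 4
v(S) = 1/(-2 + S) (v(S) = 1/(S - 2) = 1/(-2 + S))
D = 1/511 (D = 1/(-2 + 513) = 1/511 ≈ 0.0019569)
-405894/(-139856) + t(-66)/D = -405894/(-139856) + 4/(1/511) = -405894*(-1/139856) + 4*511 = 202947/69928 + 2044 = 143135779/69928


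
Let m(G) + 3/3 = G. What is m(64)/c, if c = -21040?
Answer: -63/21040 ≈ -0.0029943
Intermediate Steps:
m(G) = -1 + G
m(64)/c = (-1 + 64)/(-21040) = 63*(-1/21040) = -63/21040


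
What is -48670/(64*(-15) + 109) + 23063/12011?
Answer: 604201983/10221361 ≈ 59.112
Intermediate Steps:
-48670/(64*(-15) + 109) + 23063/12011 = -48670/(-960 + 109) + 23063*(1/12011) = -48670/(-851) + 23063/12011 = -48670*(-1/851) + 23063/12011 = 48670/851 + 23063/12011 = 604201983/10221361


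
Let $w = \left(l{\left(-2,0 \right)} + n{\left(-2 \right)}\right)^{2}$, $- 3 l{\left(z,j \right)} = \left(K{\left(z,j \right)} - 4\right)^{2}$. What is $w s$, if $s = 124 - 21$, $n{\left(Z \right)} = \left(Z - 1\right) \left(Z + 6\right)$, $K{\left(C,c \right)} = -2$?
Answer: $59328$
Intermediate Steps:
$n{\left(Z \right)} = \left(-1 + Z\right) \left(6 + Z\right)$
$s = 103$ ($s = 124 - 21 = 103$)
$l{\left(z,j \right)} = -12$ ($l{\left(z,j \right)} = - \frac{\left(-2 - 4\right)^{2}}{3} = - \frac{\left(-6\right)^{2}}{3} = \left(- \frac{1}{3}\right) 36 = -12$)
$w = 576$ ($w = \left(-12 + \left(-6 + \left(-2\right)^{2} + 5 \left(-2\right)\right)\right)^{2} = \left(-12 - 12\right)^{2} = \left(-24\right)^{2} = 576$)
$w s = 576 \cdot 103 = 59328$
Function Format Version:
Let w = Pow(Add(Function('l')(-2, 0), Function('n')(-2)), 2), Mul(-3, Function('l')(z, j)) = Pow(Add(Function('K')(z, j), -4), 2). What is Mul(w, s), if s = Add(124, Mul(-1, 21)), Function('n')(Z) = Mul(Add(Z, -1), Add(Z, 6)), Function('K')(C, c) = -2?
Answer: 59328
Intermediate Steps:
Function('n')(Z) = Mul(Add(-1, Z), Add(6, Z))
s = 103 (s = Add(124, -21) = 103)
Function('l')(z, j) = -12 (Function('l')(z, j) = Mul(Rational(-1, 3), Pow(Add(-2, -4), 2)) = Mul(Rational(-1, 3), Pow(-6, 2)) = Mul(Rational(-1, 3), 36) = -12)
w = 576 (w = Pow(Add(-12, Add(-6, Pow(-2, 2), Mul(5, -2))), 2) = Pow(Add(-12, Add(-6, 4, -10)), 2) = Pow(Add(-12, -12), 2) = Pow(-24, 2) = 576)
Mul(w, s) = Mul(576, 103) = 59328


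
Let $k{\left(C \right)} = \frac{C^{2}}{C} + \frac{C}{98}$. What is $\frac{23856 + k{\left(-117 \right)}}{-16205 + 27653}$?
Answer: $\frac{775435}{373968} \approx 2.0735$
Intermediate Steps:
$k{\left(C \right)} = \frac{99 C}{98}$ ($k{\left(C \right)} = C + C \frac{1}{98} = C + \frac{C}{98} = \frac{99 C}{98}$)
$\frac{23856 + k{\left(-117 \right)}}{-16205 + 27653} = \frac{23856 + \frac{99}{98} \left(-117\right)}{-16205 + 27653} = \frac{23856 - \frac{11583}{98}}{11448} = \frac{2326305}{98} \cdot \frac{1}{11448} = \frac{775435}{373968}$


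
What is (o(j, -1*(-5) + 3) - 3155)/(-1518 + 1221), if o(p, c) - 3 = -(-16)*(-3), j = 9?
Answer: 3200/297 ≈ 10.774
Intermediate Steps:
o(p, c) = -45 (o(p, c) = 3 - (-16)*(-3) = 3 - 16*3 = 3 - 48 = -45)
(o(j, -1*(-5) + 3) - 3155)/(-1518 + 1221) = (-45 - 3155)/(-1518 + 1221) = -3200/(-297) = -3200*(-1/297) = 3200/297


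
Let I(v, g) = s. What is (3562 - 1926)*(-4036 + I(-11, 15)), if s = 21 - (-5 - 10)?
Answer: -6544000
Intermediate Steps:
s = 36 (s = 21 - 1*(-15) = 21 + 15 = 36)
I(v, g) = 36
(3562 - 1926)*(-4036 + I(-11, 15)) = (3562 - 1926)*(-4036 + 36) = 1636*(-4000) = -6544000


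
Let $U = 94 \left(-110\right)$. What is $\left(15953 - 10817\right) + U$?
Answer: $-5204$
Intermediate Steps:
$U = -10340$
$\left(15953 - 10817\right) + U = \left(15953 - 10817\right) - 10340 = 5136 - 10340 = -5204$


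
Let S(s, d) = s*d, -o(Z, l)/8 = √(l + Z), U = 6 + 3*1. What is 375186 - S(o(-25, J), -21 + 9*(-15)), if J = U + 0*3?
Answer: 375186 - 4992*I ≈ 3.7519e+5 - 4992.0*I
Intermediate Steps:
U = 9 (U = 6 + 3 = 9)
J = 9 (J = 9 + 0*3 = 9 + 0 = 9)
o(Z, l) = -8*√(Z + l) (o(Z, l) = -8*√(l + Z) = -8*√(Z + l))
S(s, d) = d*s
375186 - S(o(-25, J), -21 + 9*(-15)) = 375186 - (-21 + 9*(-15))*(-8*√(-25 + 9)) = 375186 - (-21 - 135)*(-32*I) = 375186 - (-156)*(-32*I) = 375186 - 4992*I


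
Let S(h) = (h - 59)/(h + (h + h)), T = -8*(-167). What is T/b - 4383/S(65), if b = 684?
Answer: -48716377/342 ≈ -1.4245e+5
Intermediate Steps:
T = 1336
S(h) = (-59 + h)/(3*h) (S(h) = (-59 + h)/(h + 2*h) = (-59 + h)/((3*h)) = (-59 + h)*(1/(3*h)) = (-59 + h)/(3*h))
T/b - 4383/S(65) = 1336/684 - 4383*195/(-59 + 65) = 1336*(1/684) - 4383/((⅓)*(1/65)*6) = 334/171 - 4383/2/65 = 334/171 - 4383*65/2 = 334/171 - 284895/2 = -48716377/342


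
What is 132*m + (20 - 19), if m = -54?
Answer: -7127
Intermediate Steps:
132*m + (20 - 19) = 132*(-54) + (20 - 19) = -7128 + 1 = -7127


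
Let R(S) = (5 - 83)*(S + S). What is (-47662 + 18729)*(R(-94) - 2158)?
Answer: -361836098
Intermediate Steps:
R(S) = -156*S
(-47662 + 18729)*(R(-94) - 2158) = (-47662 + 18729)*(-156*(-94) - 2158) = -28933*(14664 - 2158) = -28933*12506 = -361836098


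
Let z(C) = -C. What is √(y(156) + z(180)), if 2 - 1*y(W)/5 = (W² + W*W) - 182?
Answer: 2*I*√60655 ≈ 492.56*I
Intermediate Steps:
y(W) = 920 - 10*W² (y(W) = 10 - 5*((W² + W*W) - 182) = 10 - 5*((W² + W²) - 182) = 10 - 5*(2*W² - 182) = 10 - 5*(-182 + 2*W²) = 10 + (910 - 10*W²) = 920 - 10*W²)
√(y(156) + z(180)) = √((920 - 10*156²) - 1*180) = √((920 - 10*24336) - 180) = √((920 - 243360) - 180) = √(-242440 - 180) = √(-242620) = 2*I*√60655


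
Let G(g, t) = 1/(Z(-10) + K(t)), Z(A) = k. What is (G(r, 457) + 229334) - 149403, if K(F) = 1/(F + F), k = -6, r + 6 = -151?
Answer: 438260759/5483 ≈ 79931.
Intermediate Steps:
r = -157 (r = -6 - 151 = -157)
Z(A) = -6
K(F) = 1/(2*F)
G(g, t) = 1/(-6 + 1/(2*t))
(G(r, 457) + 229334) - 149403 = (-2*457/(-1 + 12*457) + 229334) - 149403 = (-2*457/(-1 + 5484) + 229334) - 149403 = (-2*457/5483 + 229334) - 149403 = (-2*457*1/5483 + 229334) - 149403 = (-914/5483 + 229334) - 149403 = 1257437408/5483 - 149403 = 438260759/5483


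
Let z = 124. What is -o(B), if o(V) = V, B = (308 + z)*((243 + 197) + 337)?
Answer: -335664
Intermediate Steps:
B = 335664 (B = (308 + 124)*((243 + 197) + 337) = 432*(440 + 337) = 432*777 = 335664)
-o(B) = -1*335664 = -335664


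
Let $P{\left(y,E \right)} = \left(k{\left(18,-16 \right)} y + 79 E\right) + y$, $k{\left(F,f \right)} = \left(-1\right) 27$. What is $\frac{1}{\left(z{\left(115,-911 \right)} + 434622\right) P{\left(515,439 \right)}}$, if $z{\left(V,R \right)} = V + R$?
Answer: $\frac{1}{9236589366} \approx 1.0827 \cdot 10^{-10}$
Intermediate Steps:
$z{\left(V,R \right)} = R + V$
$k{\left(F,f \right)} = -27$
$P{\left(y,E \right)} = - 26 y + 79 E$ ($P{\left(y,E \right)} = \left(- 27 y + 79 E\right) + y = - 26 y + 79 E$)
$\frac{1}{\left(z{\left(115,-911 \right)} + 434622\right) P{\left(515,439 \right)}} = \frac{1}{\left(\left(-911 + 115\right) + 434622\right) \left(\left(-26\right) 515 + 79 \cdot 439\right)} = \frac{1}{\left(-796 + 434622\right) \left(-13390 + 34681\right)} = \frac{1}{433826 \cdot 21291} = \frac{1}{433826} \cdot \frac{1}{21291} = \frac{1}{9236589366}$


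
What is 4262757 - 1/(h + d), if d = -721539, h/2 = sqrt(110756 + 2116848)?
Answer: 2219232293845137024/520609618105 + 4*sqrt(556901)/520609618105 ≈ 4.2628e+6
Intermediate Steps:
h = 4*sqrt(556901) (h = 2*sqrt(110756 + 2116848) = 2*sqrt(2227604) = 2*(2*sqrt(556901)) = 4*sqrt(556901) ≈ 2985.0)
4262757 - 1/(h + d) = 4262757 - 1/(4*sqrt(556901) - 721539) = 4262757 - 1/(-721539 + 4*sqrt(556901))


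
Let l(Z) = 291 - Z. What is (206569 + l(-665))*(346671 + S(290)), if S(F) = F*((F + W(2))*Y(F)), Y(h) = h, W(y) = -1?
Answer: 5115817271775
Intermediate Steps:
S(F) = F²*(-1 + F) (S(F) = F*((F - 1)*F) = F*((-1 + F)*F) = F*(F*(-1 + F)) = F²*(-1 + F))
(206569 + l(-665))*(346671 + S(290)) = (206569 + (291 - 1*(-665)))*(346671 + 290²*(-1 + 290)) = (206569 + (291 + 665))*(346671 + 84100*289) = (206569 + 956)*(346671 + 24304900) = 207525*24651571 = 5115817271775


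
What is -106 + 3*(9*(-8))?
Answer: -322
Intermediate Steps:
-106 + 3*(9*(-8)) = -106 + 3*(-72) = -106 - 216 = -322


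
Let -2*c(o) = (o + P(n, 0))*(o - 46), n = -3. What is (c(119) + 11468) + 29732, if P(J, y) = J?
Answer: 36966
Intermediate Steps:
c(o) = -(-46 + o)*(-3 + o)/2 (c(o) = -(o - 3)*(o - 46)/2 = -(-3 + o)*(-46 + o)/2 = -(-46 + o)*(-3 + o)/2)
(c(119) + 11468) + 29732 = ((-69 - ½*119² + (49/2)*119) + 11468) + 29732 = ((-69 - ½*14161 + 5831/2) + 11468) + 29732 = ((-69 - 14161/2 + 5831/2) + 11468) + 29732 = (-4234 + 11468) + 29732 = 7234 + 29732 = 36966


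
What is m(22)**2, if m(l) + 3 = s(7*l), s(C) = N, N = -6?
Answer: 81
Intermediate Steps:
s(C) = -6
m(l) = -9 (m(l) = -3 - 6 = -9)
m(22)**2 = (-9)**2 = 81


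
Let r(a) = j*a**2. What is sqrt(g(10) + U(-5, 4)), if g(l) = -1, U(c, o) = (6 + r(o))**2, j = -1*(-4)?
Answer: sqrt(4899) ≈ 69.993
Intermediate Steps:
j = 4
r(a) = 4*a**2
U(c, o) = (6 + 4*o**2)**2
sqrt(g(10) + U(-5, 4)) = sqrt(-1 + 4*(3 + 2*4**2)**2) = sqrt(-1 + 4*(3 + 2*16)**2) = sqrt(-1 + 4*(3 + 32)**2) = sqrt(-1 + 4*35**2) = sqrt(-1 + 4*1225) = sqrt(-1 + 4900) = sqrt(4899)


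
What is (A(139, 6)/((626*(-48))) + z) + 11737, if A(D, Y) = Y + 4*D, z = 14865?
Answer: 399668167/15024 ≈ 26602.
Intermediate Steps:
(A(139, 6)/((626*(-48))) + z) + 11737 = ((6 + 4*139)/((626*(-48))) + 14865) + 11737 = ((6 + 556)/(-30048) + 14865) + 11737 = (562*(-1/30048) + 14865) + 11737 = (-281/15024 + 14865) + 11737 = 223331479/15024 + 11737 = 399668167/15024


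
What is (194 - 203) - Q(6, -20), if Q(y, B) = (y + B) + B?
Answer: 25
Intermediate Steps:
Q(y, B) = y + 2*B (Q(y, B) = (B + y) + B = y + 2*B)
(194 - 203) - Q(6, -20) = (194 - 203) - (6 + 2*(-20)) = -9 - (6 - 40) = -9 - 1*(-34) = -9 + 34 = 25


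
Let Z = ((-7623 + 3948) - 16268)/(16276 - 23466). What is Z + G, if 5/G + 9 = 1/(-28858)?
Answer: 4142210689/1867408370 ≈ 2.2182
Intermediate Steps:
Z = 19943/7190 (Z = (-3675 - 16268)/(-7190) = -19943*(-1/7190) = 19943/7190 ≈ 2.7737)
G = -144290/259723 (G = 5/(-9 + 1/(-28858)) = 5/(-9 - 1/28858) = 5/(-259723/28858) = 5*(-28858/259723) = -144290/259723 ≈ -0.55555)
Z + G = 19943/7190 - 144290/259723 = 4142210689/1867408370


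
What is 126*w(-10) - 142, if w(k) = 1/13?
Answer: -1720/13 ≈ -132.31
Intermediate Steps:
w(k) = 1/13
126*w(-10) - 142 = 126*(1/13) - 142 = 126/13 - 142 = -1720/13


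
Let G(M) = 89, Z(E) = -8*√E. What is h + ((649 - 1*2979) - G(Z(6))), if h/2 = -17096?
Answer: -36611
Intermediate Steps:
h = -34192 (h = 2*(-17096) = -34192)
h + ((649 - 1*2979) - G(Z(6))) = -34192 + ((649 - 1*2979) - 1*89) = -34192 + ((649 - 2979) - 89) = -34192 + (-2330 - 89) = -34192 - 2419 = -36611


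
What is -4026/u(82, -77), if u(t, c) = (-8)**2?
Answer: -2013/32 ≈ -62.906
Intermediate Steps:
u(t, c) = 64
-4026/u(82, -77) = -4026/64 = -4026*1/64 = -2013/32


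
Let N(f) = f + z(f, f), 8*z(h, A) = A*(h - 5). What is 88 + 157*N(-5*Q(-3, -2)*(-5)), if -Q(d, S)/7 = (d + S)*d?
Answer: 540296227/4 ≈ 1.3507e+8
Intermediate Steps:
z(h, A) = A*(-5 + h)/8 (z(h, A) = (A*(h - 5))/8 = (A*(-5 + h))/8 = A*(-5 + h)/8)
Q(d, S) = -7*d*(S + d) (Q(d, S) = -7*(d + S)*d = -7*(S + d)*d = -7*d*(S + d))
N(f) = f + f*(-5 + f)/8
88 + 157*N(-5*Q(-3, -2)*(-5)) = 88 + 157*((-(-35)*(-3)*(-2 - 3)*(-5))*(3 - (-35)*(-3)*(-2 - 3)*(-5))/8) = 88 + 157*((-(-35)*(-3)*(-5)*(-5))*(3 - (-35)*(-3)*(-5)*(-5))/8) = 88 + 157*((-5*(-105)*(-5))*(3 - 5*(-105)*(-5))/8) = 88 + 157*((525*(-5))*(3 + 525*(-5))/8) = 88 + 157*((⅛)*(-2625)*(3 - 2625)) = 88 + 157*((⅛)*(-2625)*(-2622)) = 88 + 157*(3441375/4) = 88 + 540295875/4 = 540296227/4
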